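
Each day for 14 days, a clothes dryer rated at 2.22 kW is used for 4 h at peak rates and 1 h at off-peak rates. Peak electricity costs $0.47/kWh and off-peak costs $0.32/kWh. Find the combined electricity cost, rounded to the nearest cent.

$68.38

Peak energy = 2.22 kW × 4 h × 14 = 124.32 kWh
Off-peak energy = 2.22 kW × 1 h × 14 = 31.08 kWh
Cost = 124.32 × $0.47 + 31.08 × $0.32 = $58.4304 + $9.9456 = $68.38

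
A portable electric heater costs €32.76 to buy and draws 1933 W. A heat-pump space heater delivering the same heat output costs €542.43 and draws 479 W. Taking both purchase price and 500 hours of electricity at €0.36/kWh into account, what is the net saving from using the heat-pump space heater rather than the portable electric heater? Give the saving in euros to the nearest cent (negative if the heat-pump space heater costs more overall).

portable electric heater: €32.76 + (1933/1000) kW × 500 h × €0.36 = €32.76 + €347.94 = €380.7
heat-pump space heater: €542.43 + (479/1000) kW × 500 h × €0.36 = €542.43 + €86.22 = €628.65
Saving = €380.7 − €628.65 = −€247.95

-€247.95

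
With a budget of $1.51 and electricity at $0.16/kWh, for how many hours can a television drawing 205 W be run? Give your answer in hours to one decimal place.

Energy available = $1.51 ÷ $0.16/kWh = 9.4375 kWh
Hours = 9.4375 kWh ÷ 0.205 kW = 46.0 h

46.0 h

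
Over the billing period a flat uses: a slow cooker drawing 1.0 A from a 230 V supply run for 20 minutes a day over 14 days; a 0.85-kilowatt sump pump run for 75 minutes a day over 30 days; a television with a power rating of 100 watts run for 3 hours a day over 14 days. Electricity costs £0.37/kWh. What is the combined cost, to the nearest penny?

slow cooker: Power = 1.0 A × 230 V = 230 W = 0.23 kW
slow cooker: Runtime = 20 min × 14 = 280 min = 4.666666… h
slow cooker: 0.23 kW × 4.666666… h = 1.073333… kWh
sump pump: Runtime = 75 min × 30 = 2250 min = 37.5 h
sump pump: 0.85 kW × 37.5 h = 31.875 kWh
television: Runtime = 3 h/day × 14 days = 42 h
television: 0.1 kW × 42 h = 4.2 kWh
Total energy = 37.148333… kWh
Cost = 37.148333… × £0.37 = £13.74

£13.74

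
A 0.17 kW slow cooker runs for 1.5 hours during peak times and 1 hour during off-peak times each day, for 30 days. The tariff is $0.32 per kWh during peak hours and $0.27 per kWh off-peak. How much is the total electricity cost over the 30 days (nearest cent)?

$3.83

Peak energy = 0.17 kW × 1.5 h × 30 = 7.65 kWh
Off-peak energy = 0.17 kW × 1 h × 30 = 5.1 kWh
Cost = 7.65 × $0.32 + 5.1 × $0.27 = $2.448 + $1.377 = $3.83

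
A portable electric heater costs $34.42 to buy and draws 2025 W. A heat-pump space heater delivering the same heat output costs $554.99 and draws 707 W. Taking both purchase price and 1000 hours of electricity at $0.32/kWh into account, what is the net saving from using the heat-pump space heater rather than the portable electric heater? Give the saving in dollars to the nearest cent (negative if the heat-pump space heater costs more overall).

-$98.81

portable electric heater: $34.42 + (2025/1000) kW × 1000 h × $0.32 = $34.42 + $648 = $682.42
heat-pump space heater: $554.99 + (707/1000) kW × 1000 h × $0.32 = $554.99 + $226.24 = $781.23
Saving = $682.42 − $781.23 = −$98.81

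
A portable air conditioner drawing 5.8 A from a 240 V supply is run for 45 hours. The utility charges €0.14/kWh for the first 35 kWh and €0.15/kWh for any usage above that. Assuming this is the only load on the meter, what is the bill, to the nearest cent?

€9.05

Power = 5.8 A × 240 V = 1392 W = 1.392 kW
Energy = 1.392 kW × 45 h = 62.64 kWh
Tier 1 (0–35 kWh): 35 × €0.14 = €4.9
Above 35 kWh: 27.64 × €0.15 = €4.146
Bill = €9.05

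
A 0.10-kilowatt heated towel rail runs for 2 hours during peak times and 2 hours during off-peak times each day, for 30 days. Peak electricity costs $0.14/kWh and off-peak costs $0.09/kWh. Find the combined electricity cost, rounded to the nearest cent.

Peak energy = 0.1 kW × 2 h × 30 = 6 kWh
Off-peak energy = 0.1 kW × 2 h × 30 = 6 kWh
Cost = 6 × $0.14 + 6 × $0.09 = $0.84 + $0.54 = $1.38

$1.38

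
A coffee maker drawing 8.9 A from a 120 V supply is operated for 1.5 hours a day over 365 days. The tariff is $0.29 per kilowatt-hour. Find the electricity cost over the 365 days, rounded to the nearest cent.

Power = 8.9 A × 120 V = 1068 W = 1.068 kW
Runtime = 1.5 h/day × 365 days = 547.5 h
Energy = 1.068 kW × 547.5 h = 584.73 kWh
Cost = 584.73 kWh × $0.29/kWh = $169.57

$169.57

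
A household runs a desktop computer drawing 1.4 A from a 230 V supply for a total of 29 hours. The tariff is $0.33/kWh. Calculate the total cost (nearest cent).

$3.08

Power = 1.4 A × 230 V = 322 W = 0.322 kW
Energy = 0.322 kW × 29 h = 9.338 kWh
Cost = 9.338 kWh × $0.33/kWh = $3.08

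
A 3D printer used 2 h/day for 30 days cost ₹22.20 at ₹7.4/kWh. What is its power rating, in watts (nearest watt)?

Energy = ₹22.20 ÷ ₹7.4/kWh = 3 kWh
Runtime = 2 h/day × 30 days = 60 h
Power = 3 kWh ÷ 60 h = 0.05 kW = 50 W

50 W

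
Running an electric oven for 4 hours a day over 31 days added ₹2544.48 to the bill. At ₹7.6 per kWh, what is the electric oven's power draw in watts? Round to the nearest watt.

Energy = ₹2544.48 ÷ ₹7.6/kWh = 334.8 kWh
Runtime = 4 h/day × 31 days = 124 h
Power = 334.8 kWh ÷ 124 h = 2.7 kW = 2700 W

2700 W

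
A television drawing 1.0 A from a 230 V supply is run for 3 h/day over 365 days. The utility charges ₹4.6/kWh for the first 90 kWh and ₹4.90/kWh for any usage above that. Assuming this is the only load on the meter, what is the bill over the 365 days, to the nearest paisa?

Power = 1.0 A × 230 V = 230 W = 0.23 kW
Runtime = 3 h/day × 365 days = 1095 h
Energy = 0.23 kW × 1095 h = 251.85 kWh
Tier 1 (0–90 kWh): 90 × ₹4.6 = ₹414
Above 90 kWh: 161.85 × ₹4.90 = ₹793.065
Bill = ₹1207.07

₹1207.07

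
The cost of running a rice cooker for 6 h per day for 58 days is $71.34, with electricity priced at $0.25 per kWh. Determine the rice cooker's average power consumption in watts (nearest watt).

820 W

Energy = $71.34 ÷ $0.25/kWh = 285.36 kWh
Runtime = 6 h/day × 58 days = 348 h
Power = 285.36 kWh ÷ 348 h = 0.82 kW = 820 W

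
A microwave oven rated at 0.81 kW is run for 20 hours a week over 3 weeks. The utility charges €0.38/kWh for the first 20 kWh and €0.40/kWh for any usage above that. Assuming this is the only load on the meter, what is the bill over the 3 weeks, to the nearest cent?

€19.04

Runtime = 20 h/week × 3 weeks = 60 h
Energy = 0.81 kW × 60 h = 48.6 kWh
Tier 1 (0–20 kWh): 20 × €0.38 = €7.6
Above 20 kWh: 28.6 × €0.40 = €11.44
Bill = €19.04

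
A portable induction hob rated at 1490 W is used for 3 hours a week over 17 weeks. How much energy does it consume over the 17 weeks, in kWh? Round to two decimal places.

75.99 kWh

Runtime = 3 h/week × 17 weeks = 51 h
Energy = 1.49 kW × 51 h = 75.99 kWh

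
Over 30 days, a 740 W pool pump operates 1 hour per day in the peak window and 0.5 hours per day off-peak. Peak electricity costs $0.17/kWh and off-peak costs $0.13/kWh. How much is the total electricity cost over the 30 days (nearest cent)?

$5.22

Peak energy = 0.74 kW × 1 h × 30 = 22.2 kWh
Off-peak energy = 0.74 kW × 0.5 h × 30 = 11.1 kWh
Cost = 22.2 × $0.17 + 11.1 × $0.13 = $3.774 + $1.443 = $5.22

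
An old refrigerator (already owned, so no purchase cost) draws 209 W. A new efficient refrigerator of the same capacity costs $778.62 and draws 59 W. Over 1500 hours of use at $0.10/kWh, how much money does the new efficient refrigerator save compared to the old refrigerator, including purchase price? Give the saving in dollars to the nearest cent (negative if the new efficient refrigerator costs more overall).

-$756.12

old refrigerator: $0.00 + (209/1000) kW × 1500 h × $0.10 = $0.00 + $31.35 = $31.35
new efficient refrigerator: $778.62 + (59/1000) kW × 1500 h × $0.10 = $778.62 + $8.85 = $787.47
Saving = $31.35 − $787.47 = −$756.12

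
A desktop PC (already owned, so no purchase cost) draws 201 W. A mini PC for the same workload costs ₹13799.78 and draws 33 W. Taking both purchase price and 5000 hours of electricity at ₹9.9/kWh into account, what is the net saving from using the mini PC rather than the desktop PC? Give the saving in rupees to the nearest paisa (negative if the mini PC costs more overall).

desktop PC: ₹0.00 + (201/1000) kW × 5000 h × ₹9.9 = ₹0.00 + ₹9949.5 = ₹9949.5
mini PC: ₹13799.78 + (33/1000) kW × 5000 h × ₹9.9 = ₹13799.78 + ₹1633.5 = ₹15433.28
Saving = ₹9949.5 − ₹15433.28 = −₹5483.78

-₹5483.78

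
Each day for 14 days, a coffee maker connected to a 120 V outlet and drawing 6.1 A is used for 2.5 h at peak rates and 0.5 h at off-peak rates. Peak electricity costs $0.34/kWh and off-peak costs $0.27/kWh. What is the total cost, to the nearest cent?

Power = 6.1 A × 120 V = 732 W = 0.732 kW
Peak energy = 0.732 kW × 2.5 h × 14 = 25.62 kWh
Off-peak energy = 0.732 kW × 0.5 h × 14 = 5.124 kWh
Cost = 25.62 × $0.34 + 5.124 × $0.27 = $8.7108 + $1.38348 = $10.09

$10.09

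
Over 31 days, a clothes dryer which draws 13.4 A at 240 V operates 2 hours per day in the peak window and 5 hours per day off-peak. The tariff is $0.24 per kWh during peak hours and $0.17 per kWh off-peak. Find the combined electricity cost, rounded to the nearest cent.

Power = 13.4 A × 240 V = 3216 W = 3.216 kW
Peak energy = 3.216 kW × 2 h × 31 = 199.392 kWh
Off-peak energy = 3.216 kW × 5 h × 31 = 498.48 kWh
Cost = 199.392 × $0.24 + 498.48 × $0.17 = $47.85408 + $84.7416 = $132.60

$132.60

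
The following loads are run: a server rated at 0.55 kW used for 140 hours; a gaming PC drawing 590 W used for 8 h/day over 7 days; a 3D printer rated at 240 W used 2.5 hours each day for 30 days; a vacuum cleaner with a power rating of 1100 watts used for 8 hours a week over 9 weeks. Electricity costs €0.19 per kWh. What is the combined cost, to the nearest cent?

server: 0.55 kW × 140 h = 77 kWh
gaming PC: Runtime = 8 h/day × 7 days = 56 h
gaming PC: 0.59 kW × 56 h = 33.04 kWh
3D printer: Runtime = 2.5 h/day × 30 days = 75 h
3D printer: 0.24 kW × 75 h = 18 kWh
vacuum cleaner: Runtime = 8 h/week × 9 weeks = 72 h
vacuum cleaner: 1.1 kW × 72 h = 79.2 kWh
Total energy = 207.24 kWh
Cost = 207.24 × €0.19 = €39.38

€39.38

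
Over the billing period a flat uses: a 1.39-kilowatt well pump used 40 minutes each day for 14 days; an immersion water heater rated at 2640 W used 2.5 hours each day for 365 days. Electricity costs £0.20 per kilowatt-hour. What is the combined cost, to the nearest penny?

£484.39

well pump: Runtime = 40 min × 14 = 560 min = 9.333333… h
well pump: 1.39 kW × 9.333333… h = 12.973333… kWh
immersion water heater: Runtime = 2.5 h/day × 365 days = 912.5 h
immersion water heater: 2.64 kW × 912.5 h = 2409 kWh
Total energy = 2421.973333… kWh
Cost = 2421.973333… × £0.20 = £484.39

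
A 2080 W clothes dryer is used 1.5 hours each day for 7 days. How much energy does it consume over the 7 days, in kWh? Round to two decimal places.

Runtime = 1.5 h/day × 7 days = 10.5 h
Energy = 2.08 kW × 10.5 h = 21.84 kWh

21.84 kWh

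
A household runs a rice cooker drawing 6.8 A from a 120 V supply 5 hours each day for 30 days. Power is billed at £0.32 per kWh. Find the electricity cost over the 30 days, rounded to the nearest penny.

£39.17

Power = 6.8 A × 120 V = 816 W = 0.816 kW
Runtime = 5 h/day × 30 days = 150 h
Energy = 0.816 kW × 150 h = 122.4 kWh
Cost = 122.4 kWh × £0.32/kWh = £39.17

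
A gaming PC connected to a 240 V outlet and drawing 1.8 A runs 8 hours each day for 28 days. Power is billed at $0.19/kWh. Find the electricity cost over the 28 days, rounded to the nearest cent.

$18.39

Power = 1.8 A × 240 V = 432 W = 0.432 kW
Runtime = 8 h/day × 28 days = 224 h
Energy = 0.432 kW × 224 h = 96.768 kWh
Cost = 96.768 kWh × $0.19/kWh = $18.39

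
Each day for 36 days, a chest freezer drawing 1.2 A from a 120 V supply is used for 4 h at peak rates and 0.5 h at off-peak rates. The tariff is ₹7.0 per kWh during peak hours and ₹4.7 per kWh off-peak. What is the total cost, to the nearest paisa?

Power = 1.2 A × 120 V = 144 W = 0.144 kW
Peak energy = 0.144 kW × 4 h × 36 = 20.736 kWh
Off-peak energy = 0.144 kW × 0.5 h × 36 = 2.592 kWh
Cost = 20.736 × ₹7.0 + 2.592 × ₹4.7 = ₹145.152 + ₹12.1824 = ₹157.33

₹157.33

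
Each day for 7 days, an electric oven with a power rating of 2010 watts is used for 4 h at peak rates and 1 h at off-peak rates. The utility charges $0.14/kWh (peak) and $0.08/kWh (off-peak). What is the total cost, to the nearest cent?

Peak energy = 2.01 kW × 4 h × 7 = 56.28 kWh
Off-peak energy = 2.01 kW × 1 h × 7 = 14.07 kWh
Cost = 56.28 × $0.14 + 14.07 × $0.08 = $7.8792 + $1.1256 = $9.00

$9.00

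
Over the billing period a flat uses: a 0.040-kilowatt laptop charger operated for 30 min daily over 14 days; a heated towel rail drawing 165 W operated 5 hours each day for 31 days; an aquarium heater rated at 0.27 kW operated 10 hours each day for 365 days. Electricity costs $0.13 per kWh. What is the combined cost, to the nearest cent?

laptop charger: Runtime = 30 min × 14 = 420 min = 7 h
laptop charger: 0.04 kW × 7 h = 0.28 kWh
heated towel rail: Runtime = 5 h/day × 31 days = 155 h
heated towel rail: 0.165 kW × 155 h = 25.575 kWh
aquarium heater: Runtime = 10 h/day × 365 days = 3650 h
aquarium heater: 0.27 kW × 3650 h = 985.5 kWh
Total energy = 1011.355 kWh
Cost = 1011.355 × $0.13 = $131.48

$131.48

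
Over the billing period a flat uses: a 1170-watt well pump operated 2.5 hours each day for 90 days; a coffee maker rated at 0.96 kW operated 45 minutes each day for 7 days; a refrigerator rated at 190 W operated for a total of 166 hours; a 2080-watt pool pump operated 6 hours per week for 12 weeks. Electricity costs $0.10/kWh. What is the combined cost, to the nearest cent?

well pump: Runtime = 2.5 h/day × 90 days = 225 h
well pump: 1.17 kW × 225 h = 263.25 kWh
coffee maker: Runtime = 45 min × 7 = 315 min = 5.25 h
coffee maker: 0.96 kW × 5.25 h = 5.04 kWh
refrigerator: 0.19 kW × 166 h = 31.54 kWh
pool pump: Runtime = 6 h/week × 12 weeks = 72 h
pool pump: 2.08 kW × 72 h = 149.76 kWh
Total energy = 449.59 kWh
Cost = 449.59 × $0.10 = $44.96

$44.96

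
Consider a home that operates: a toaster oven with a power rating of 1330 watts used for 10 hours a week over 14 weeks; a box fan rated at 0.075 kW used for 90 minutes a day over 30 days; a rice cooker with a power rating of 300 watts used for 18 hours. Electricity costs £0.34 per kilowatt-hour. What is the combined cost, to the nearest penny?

toaster oven: Runtime = 10 h/week × 14 weeks = 140 h
toaster oven: 1.33 kW × 140 h = 186.2 kWh
box fan: Runtime = 90 min × 30 = 2700 min = 45 h
box fan: 0.075 kW × 45 h = 3.375 kWh
rice cooker: 0.3 kW × 18 h = 5.4 kWh
Total energy = 194.975 kWh
Cost = 194.975 × £0.34 = £66.29

£66.29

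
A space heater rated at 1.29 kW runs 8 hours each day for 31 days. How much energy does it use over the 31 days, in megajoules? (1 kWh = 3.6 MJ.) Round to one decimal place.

Runtime = 8 h/day × 31 days = 248 h
Energy = 1.29 kW × 248 h = 319.92 kWh
= 319.92 × 3.6 MJ = 1151.7 MJ

1151.7 MJ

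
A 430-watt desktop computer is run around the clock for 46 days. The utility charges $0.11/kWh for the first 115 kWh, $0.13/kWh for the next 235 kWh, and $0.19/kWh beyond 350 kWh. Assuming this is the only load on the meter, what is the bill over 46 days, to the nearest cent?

$66.90

Runtime = 24 h × 46 = 1104 h
Energy = 0.43 kW × 1104 h = 474.72 kWh
Tier 1 (0–115 kWh): 115 × $0.11 = $12.65
Tier 2 (115–350 kWh): 235 × $0.13 = $30.55
Above 350 kWh: 124.72 × $0.19 = $23.6968
Bill = $66.90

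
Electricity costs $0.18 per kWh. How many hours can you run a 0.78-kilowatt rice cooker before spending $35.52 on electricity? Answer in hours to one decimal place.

253.0 h

Energy available = $35.52 ÷ $0.18/kWh = 197.3333 kWh
Hours = 197.3333 kWh ÷ 0.78 kW = 253.0 h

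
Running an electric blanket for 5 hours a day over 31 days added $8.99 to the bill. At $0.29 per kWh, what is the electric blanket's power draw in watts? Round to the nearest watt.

200 W

Energy = $8.99 ÷ $0.29/kWh = 31 kWh
Runtime = 5 h/day × 31 days = 155 h
Power = 31 kWh ÷ 155 h = 0.2 kW = 200 W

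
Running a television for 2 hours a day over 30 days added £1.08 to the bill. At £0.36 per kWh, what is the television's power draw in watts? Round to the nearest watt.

Energy = £1.08 ÷ £0.36/kWh = 3 kWh
Runtime = 2 h/day × 30 days = 60 h
Power = 3 kWh ÷ 60 h = 0.05 kW = 50 W

50 W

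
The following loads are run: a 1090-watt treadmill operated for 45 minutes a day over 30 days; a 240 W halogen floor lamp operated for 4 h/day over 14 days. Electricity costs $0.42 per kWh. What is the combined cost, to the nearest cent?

treadmill: Runtime = 45 min × 30 = 1350 min = 22.5 h
treadmill: 1.09 kW × 22.5 h = 24.525 kWh
halogen floor lamp: Runtime = 4 h/day × 14 days = 56 h
halogen floor lamp: 0.24 kW × 56 h = 13.44 kWh
Total energy = 37.965 kWh
Cost = 37.965 × $0.42 = $15.95

$15.95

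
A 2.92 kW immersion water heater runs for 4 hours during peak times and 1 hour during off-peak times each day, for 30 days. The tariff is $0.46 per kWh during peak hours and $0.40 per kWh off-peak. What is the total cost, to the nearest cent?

$196.22

Peak energy = 2.92 kW × 4 h × 30 = 350.4 kWh
Off-peak energy = 2.92 kW × 1 h × 30 = 87.6 kWh
Cost = 350.4 × $0.46 + 87.6 × $0.40 = $161.184 + $35.04 = $196.22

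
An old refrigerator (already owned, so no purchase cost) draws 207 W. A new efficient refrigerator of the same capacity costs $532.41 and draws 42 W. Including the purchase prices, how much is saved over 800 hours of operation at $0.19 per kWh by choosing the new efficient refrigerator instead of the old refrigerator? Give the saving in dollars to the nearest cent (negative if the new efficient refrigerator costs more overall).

-$507.33

old refrigerator: $0.00 + (207/1000) kW × 800 h × $0.19 = $0.00 + $31.464 = $31.464
new efficient refrigerator: $532.41 + (42/1000) kW × 800 h × $0.19 = $532.41 + $6.384 = $538.794
Saving = $31.464 − $538.794 = −$507.33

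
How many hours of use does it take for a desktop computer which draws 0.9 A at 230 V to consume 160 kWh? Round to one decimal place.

772.9 h

Power = 0.9 A × 230 V = 207 W = 0.207 kW
Hours = 160 kWh ÷ 0.207 kW = 772.9 h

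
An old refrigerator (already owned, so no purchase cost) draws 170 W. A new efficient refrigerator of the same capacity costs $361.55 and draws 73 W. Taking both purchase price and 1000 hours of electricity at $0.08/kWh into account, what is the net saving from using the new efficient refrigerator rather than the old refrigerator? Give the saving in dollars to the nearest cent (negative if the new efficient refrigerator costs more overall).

old refrigerator: $0.00 + (170/1000) kW × 1000 h × $0.08 = $0.00 + $13.6 = $13.6
new efficient refrigerator: $361.55 + (73/1000) kW × 1000 h × $0.08 = $361.55 + $5.84 = $367.39
Saving = $13.6 − $367.39 = −$353.79

-$353.79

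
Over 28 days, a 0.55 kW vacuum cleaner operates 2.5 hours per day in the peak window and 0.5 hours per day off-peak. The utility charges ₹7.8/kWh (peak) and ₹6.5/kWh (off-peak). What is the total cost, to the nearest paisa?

₹350.35

Peak energy = 0.55 kW × 2.5 h × 28 = 38.5 kWh
Off-peak energy = 0.55 kW × 0.5 h × 28 = 7.7 kWh
Cost = 38.5 × ₹7.8 + 7.7 × ₹6.5 = ₹300.3 + ₹50.05 = ₹350.35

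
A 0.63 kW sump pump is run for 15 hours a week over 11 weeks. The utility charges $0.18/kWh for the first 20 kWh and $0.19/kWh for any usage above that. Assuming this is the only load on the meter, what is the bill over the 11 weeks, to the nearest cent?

Runtime = 15 h/week × 11 weeks = 165 h
Energy = 0.63 kW × 165 h = 103.95 kWh
Tier 1 (0–20 kWh): 20 × $0.18 = $3.6
Above 20 kWh: 83.95 × $0.19 = $15.9505
Bill = $19.55

$19.55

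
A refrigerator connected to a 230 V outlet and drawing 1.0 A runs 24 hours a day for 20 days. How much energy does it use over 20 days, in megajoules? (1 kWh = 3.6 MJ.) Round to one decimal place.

397.4 MJ

Power = 1.0 A × 230 V = 230 W = 0.23 kW
Runtime = 24 h × 20 = 480 h
Energy = 0.23 kW × 480 h = 110.4 kWh
= 110.4 × 3.6 MJ = 397.4 MJ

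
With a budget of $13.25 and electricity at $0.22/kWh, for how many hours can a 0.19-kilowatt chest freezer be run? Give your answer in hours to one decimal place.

Energy available = $13.25 ÷ $0.22/kWh = 60.2273 kWh
Hours = 60.2273 kWh ÷ 0.19 kW = 317.0 h

317.0 h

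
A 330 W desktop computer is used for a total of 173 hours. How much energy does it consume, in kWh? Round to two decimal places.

57.09 kWh

Energy = 0.33 kW × 173 h = 57.09 kWh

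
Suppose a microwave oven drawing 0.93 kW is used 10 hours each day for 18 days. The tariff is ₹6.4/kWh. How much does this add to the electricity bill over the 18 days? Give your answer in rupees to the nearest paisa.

₹1071.36

Runtime = 10 h/day × 18 days = 180 h
Energy = 0.93 kW × 180 h = 167.4 kWh
Cost = 167.4 kWh × ₹6.4/kWh = ₹1071.36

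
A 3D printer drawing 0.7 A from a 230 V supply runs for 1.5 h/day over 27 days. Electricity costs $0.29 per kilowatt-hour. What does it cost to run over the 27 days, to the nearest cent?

$1.89

Power = 0.7 A × 230 V = 161 W = 0.161 kW
Runtime = 1.5 h/day × 27 days = 40.5 h
Energy = 0.161 kW × 40.5 h = 6.5205 kWh
Cost = 6.5205 kWh × $0.29/kWh = $1.89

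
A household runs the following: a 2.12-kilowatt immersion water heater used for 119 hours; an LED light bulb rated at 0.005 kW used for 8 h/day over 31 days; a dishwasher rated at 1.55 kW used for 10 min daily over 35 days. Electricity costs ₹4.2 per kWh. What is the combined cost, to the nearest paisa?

₹1102.76

immersion water heater: 2.12 kW × 119 h = 252.28 kWh
LED light bulb: Runtime = 8 h/day × 31 days = 248 h
LED light bulb: 0.005 kW × 248 h = 1.24 kWh
dishwasher: Runtime = 10 min × 35 = 350 min = 5.833333… h
dishwasher: 1.55 kW × 5.833333… h = 9.041666… kWh
Total energy = 262.561666… kWh
Cost = 262.561666… × ₹4.2 = ₹1102.76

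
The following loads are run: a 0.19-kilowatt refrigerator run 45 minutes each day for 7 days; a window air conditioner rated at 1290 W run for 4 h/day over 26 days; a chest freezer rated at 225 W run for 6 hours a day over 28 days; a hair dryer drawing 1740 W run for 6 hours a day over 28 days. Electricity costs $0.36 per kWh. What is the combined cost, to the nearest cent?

$167.50

refrigerator: Runtime = 45 min × 7 = 315 min = 5.25 h
refrigerator: 0.19 kW × 5.25 h = 0.9975 kWh
window air conditioner: Runtime = 4 h/day × 26 days = 104 h
window air conditioner: 1.29 kW × 104 h = 134.16 kWh
chest freezer: Runtime = 6 h/day × 28 days = 168 h
chest freezer: 0.225 kW × 168 h = 37.8 kWh
hair dryer: Runtime = 6 h/day × 28 days = 168 h
hair dryer: 1.74 kW × 168 h = 292.32 kWh
Total energy = 465.2775 kWh
Cost = 465.2775 × $0.36 = $167.50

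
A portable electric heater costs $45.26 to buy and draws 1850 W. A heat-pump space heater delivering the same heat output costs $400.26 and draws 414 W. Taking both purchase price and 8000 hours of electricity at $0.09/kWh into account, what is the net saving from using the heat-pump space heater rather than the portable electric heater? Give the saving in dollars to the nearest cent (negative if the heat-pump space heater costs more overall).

portable electric heater: $45.26 + (1850/1000) kW × 8000 h × $0.09 = $45.26 + $1332 = $1377.26
heat-pump space heater: $400.26 + (414/1000) kW × 8000 h × $0.09 = $400.26 + $298.08 = $698.34
Saving = $1377.26 − $698.34 = $678.92

$678.92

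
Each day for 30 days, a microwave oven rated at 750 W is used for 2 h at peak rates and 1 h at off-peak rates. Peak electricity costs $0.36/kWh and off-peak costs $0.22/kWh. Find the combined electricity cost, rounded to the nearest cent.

Peak energy = 0.75 kW × 2 h × 30 = 45 kWh
Off-peak energy = 0.75 kW × 1 h × 30 = 22.5 kWh
Cost = 45 × $0.36 + 22.5 × $0.22 = $16.2 + $4.95 = $21.15

$21.15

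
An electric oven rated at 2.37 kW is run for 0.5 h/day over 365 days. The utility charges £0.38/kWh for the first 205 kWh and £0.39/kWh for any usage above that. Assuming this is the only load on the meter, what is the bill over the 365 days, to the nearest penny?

£166.63

Runtime = 0.5 h/day × 365 days = 182.5 h
Energy = 2.37 kW × 182.5 h = 432.525 kWh
Tier 1 (0–205 kWh): 205 × £0.38 = £77.9
Above 205 kWh: 227.525 × £0.39 = £88.73475
Bill = £166.63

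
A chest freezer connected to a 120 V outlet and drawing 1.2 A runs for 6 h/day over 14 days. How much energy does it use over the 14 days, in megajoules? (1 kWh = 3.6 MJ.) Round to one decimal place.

Power = 1.2 A × 120 V = 144 W = 0.144 kW
Runtime = 6 h/day × 14 days = 84 h
Energy = 0.144 kW × 84 h = 12.096 kWh
= 12.096 × 3.6 MJ = 43.5 MJ

43.5 MJ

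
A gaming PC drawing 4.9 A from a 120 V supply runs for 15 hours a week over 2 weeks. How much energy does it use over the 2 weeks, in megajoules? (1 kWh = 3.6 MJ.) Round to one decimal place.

Power = 4.9 A × 120 V = 588 W = 0.588 kW
Runtime = 15 h/week × 2 weeks = 30 h
Energy = 0.588 kW × 30 h = 17.64 kWh
= 17.64 × 3.6 MJ = 63.5 MJ

63.5 MJ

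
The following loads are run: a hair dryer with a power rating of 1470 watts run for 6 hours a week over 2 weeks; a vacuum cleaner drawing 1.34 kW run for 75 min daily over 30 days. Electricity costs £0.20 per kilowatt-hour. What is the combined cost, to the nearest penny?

hair dryer: Runtime = 6 h/week × 2 weeks = 12 h
hair dryer: 1.47 kW × 12 h = 17.64 kWh
vacuum cleaner: Runtime = 75 min × 30 = 2250 min = 37.5 h
vacuum cleaner: 1.34 kW × 37.5 h = 50.25 kWh
Total energy = 67.89 kWh
Cost = 67.89 × £0.20 = £13.58

£13.58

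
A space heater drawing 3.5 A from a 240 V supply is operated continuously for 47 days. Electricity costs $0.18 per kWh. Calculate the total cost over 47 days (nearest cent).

$170.55

Power = 3.5 A × 240 V = 840 W = 0.84 kW
Runtime = 24 h × 47 = 1128 h
Energy = 0.84 kW × 1128 h = 947.52 kWh
Cost = 947.52 kWh × $0.18/kWh = $170.55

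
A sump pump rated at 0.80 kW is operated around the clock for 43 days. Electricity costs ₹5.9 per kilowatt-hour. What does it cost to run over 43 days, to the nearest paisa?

Runtime = 24 h × 43 = 1032 h
Energy = 0.8 kW × 1032 h = 825.6 kWh
Cost = 825.6 kWh × ₹5.9/kWh = ₹4871.04

₹4871.04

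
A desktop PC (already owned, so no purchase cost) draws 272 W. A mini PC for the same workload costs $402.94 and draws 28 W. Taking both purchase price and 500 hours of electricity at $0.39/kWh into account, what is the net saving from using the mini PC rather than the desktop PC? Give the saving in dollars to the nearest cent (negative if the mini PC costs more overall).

-$355.36

desktop PC: $0.00 + (272/1000) kW × 500 h × $0.39 = $0.00 + $53.04 = $53.04
mini PC: $402.94 + (28/1000) kW × 500 h × $0.39 = $402.94 + $5.46 = $408.4
Saving = $53.04 − $408.4 = −$355.36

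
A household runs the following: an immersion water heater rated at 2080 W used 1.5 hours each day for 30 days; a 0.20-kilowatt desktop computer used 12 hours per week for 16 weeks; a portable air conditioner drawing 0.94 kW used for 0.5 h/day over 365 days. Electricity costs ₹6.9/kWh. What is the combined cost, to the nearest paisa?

₹2094.50

immersion water heater: Runtime = 1.5 h/day × 30 days = 45 h
immersion water heater: 2.08 kW × 45 h = 93.6 kWh
desktop computer: Runtime = 12 h/week × 16 weeks = 192 h
desktop computer: 0.2 kW × 192 h = 38.4 kWh
portable air conditioner: Runtime = 0.5 h/day × 365 days = 182.5 h
portable air conditioner: 0.94 kW × 182.5 h = 171.55 kWh
Total energy = 303.55 kWh
Cost = 303.55 × ₹6.9 = ₹2094.50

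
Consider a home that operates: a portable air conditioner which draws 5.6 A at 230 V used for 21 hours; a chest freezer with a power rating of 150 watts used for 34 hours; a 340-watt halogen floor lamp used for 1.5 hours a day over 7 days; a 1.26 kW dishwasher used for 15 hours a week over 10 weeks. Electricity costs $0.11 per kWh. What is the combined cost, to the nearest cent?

$24.72

portable air conditioner: Power = 5.6 A × 230 V = 1288 W = 1.288 kW
portable air conditioner: 1.288 kW × 21 h = 27.048 kWh
chest freezer: 0.15 kW × 34 h = 5.1 kWh
halogen floor lamp: Runtime = 1.5 h/day × 7 days = 10.5 h
halogen floor lamp: 0.34 kW × 10.5 h = 3.57 kWh
dishwasher: Runtime = 15 h/week × 10 weeks = 150 h
dishwasher: 1.26 kW × 150 h = 189 kWh
Total energy = 224.718 kWh
Cost = 224.718 × $0.11 = $24.72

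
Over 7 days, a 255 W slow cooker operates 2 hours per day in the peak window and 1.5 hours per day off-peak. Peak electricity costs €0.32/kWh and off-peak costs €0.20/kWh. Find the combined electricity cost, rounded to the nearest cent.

Peak energy = 0.255 kW × 2 h × 7 = 3.57 kWh
Off-peak energy = 0.255 kW × 1.5 h × 7 = 2.6775 kWh
Cost = 3.57 × €0.32 + 2.6775 × €0.20 = €1.1424 + €0.5355 = €1.68

€1.68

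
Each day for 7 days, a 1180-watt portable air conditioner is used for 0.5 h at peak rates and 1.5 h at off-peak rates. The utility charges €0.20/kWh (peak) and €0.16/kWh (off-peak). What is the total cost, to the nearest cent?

€2.81

Peak energy = 1.18 kW × 0.5 h × 7 = 4.13 kWh
Off-peak energy = 1.18 kW × 1.5 h × 7 = 12.39 kWh
Cost = 4.13 × €0.20 + 12.39 × €0.16 = €0.826 + €1.9824 = €2.81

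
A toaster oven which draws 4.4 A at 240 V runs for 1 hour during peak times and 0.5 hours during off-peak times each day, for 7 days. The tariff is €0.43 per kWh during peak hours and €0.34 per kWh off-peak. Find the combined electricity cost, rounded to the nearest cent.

€4.44

Power = 4.4 A × 240 V = 1056 W = 1.056 kW
Peak energy = 1.056 kW × 1 h × 7 = 7.392 kWh
Off-peak energy = 1.056 kW × 0.5 h × 7 = 3.696 kWh
Cost = 7.392 × €0.43 + 3.696 × €0.34 = €3.17856 + €1.25664 = €4.44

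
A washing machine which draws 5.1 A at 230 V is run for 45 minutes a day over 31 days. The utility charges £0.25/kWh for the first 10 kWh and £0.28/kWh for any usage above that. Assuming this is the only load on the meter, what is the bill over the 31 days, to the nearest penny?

£7.34

Power = 5.1 A × 230 V = 1173 W = 1.173 kW
Runtime = 45 min × 31 = 1395 min = 23.25 h
Energy = 1.173 kW × 23.25 h = 27.27225 kWh
Tier 1 (0–10 kWh): 10 × £0.25 = £2.5
Above 10 kWh: 17.27225 × £0.28 = £4.83623
Bill = £7.34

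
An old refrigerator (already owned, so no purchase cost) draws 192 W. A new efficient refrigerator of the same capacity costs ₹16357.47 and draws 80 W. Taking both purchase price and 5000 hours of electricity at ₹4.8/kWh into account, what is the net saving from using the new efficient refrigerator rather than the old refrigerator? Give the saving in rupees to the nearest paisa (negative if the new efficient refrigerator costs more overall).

-₹13669.47

old refrigerator: ₹0.00 + (192/1000) kW × 5000 h × ₹4.8 = ₹0.00 + ₹4608 = ₹4608
new efficient refrigerator: ₹16357.47 + (80/1000) kW × 5000 h × ₹4.8 = ₹16357.47 + ₹1920 = ₹18277.47
Saving = ₹4608 − ₹18277.47 = −₹13669.47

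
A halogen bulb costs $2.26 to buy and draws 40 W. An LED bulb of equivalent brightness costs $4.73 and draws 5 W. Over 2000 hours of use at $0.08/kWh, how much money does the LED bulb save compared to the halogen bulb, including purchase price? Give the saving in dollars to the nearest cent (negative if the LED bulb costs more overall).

halogen bulb: $2.26 + (40/1000) kW × 2000 h × $0.08 = $2.26 + $6.4 = $8.66
LED bulb: $4.73 + (5/1000) kW × 2000 h × $0.08 = $4.73 + $0.8 = $5.53
Saving = $8.66 − $5.53 = $3.13

$3.13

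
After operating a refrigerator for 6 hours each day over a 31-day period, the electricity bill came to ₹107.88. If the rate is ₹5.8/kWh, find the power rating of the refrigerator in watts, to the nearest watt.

Energy = ₹107.88 ÷ ₹5.8/kWh = 18.6 kWh
Runtime = 6 h/day × 31 days = 186 h
Power = 18.6 kWh ÷ 186 h = 0.1 kW = 100 W

100 W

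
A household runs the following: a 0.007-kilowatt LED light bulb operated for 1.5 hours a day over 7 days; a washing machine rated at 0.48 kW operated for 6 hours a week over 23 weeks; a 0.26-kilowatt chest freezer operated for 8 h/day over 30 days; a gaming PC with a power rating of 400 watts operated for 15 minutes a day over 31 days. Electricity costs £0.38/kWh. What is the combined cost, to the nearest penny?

£50.09

LED light bulb: Runtime = 1.5 h/day × 7 days = 10.5 h
LED light bulb: 0.007 kW × 10.5 h = 0.0735 kWh
washing machine: Runtime = 6 h/week × 23 weeks = 138 h
washing machine: 0.48 kW × 138 h = 66.24 kWh
chest freezer: Runtime = 8 h/day × 30 days = 240 h
chest freezer: 0.26 kW × 240 h = 62.4 kWh
gaming PC: Runtime = 15 min × 31 = 465 min = 7.75 h
gaming PC: 0.4 kW × 7.75 h = 3.1 kWh
Total energy = 131.8135 kWh
Cost = 131.8135 × £0.38 = £50.09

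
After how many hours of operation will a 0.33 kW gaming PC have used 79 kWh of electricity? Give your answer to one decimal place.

Hours = 79 kWh ÷ 0.33 kW = 239.4 h

239.4 h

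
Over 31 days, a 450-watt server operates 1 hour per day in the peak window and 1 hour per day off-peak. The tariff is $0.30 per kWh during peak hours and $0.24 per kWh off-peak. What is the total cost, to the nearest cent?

$7.53

Peak energy = 0.45 kW × 1 h × 31 = 13.95 kWh
Off-peak energy = 0.45 kW × 1 h × 31 = 13.95 kWh
Cost = 13.95 × $0.30 + 13.95 × $0.24 = $4.185 + $3.348 = $7.53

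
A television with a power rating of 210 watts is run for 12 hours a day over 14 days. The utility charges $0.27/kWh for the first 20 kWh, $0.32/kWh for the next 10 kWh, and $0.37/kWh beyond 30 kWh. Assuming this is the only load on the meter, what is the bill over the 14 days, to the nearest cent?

Runtime = 12 h/day × 14 days = 168 h
Energy = 0.21 kW × 168 h = 35.28 kWh
Tier 1 (0–20 kWh): 20 × $0.27 = $5.4
Tier 2 (20–30 kWh): 10 × $0.32 = $3.2
Above 30 kWh: 5.28 × $0.37 = $1.9536
Bill = $10.55

$10.55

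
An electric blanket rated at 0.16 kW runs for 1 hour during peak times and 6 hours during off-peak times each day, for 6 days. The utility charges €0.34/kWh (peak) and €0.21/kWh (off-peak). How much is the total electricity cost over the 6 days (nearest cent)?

€1.54

Peak energy = 0.16 kW × 1 h × 6 = 0.96 kWh
Off-peak energy = 0.16 kW × 6 h × 6 = 5.76 kWh
Cost = 0.96 × €0.34 + 5.76 × €0.21 = €0.3264 + €1.2096 = €1.54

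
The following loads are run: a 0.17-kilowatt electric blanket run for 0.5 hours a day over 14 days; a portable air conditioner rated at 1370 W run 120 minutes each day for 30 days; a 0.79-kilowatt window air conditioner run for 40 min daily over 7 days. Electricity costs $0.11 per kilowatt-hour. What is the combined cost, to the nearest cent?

electric blanket: Runtime = 0.5 h/day × 14 days = 7 h
electric blanket: 0.17 kW × 7 h = 1.19 kWh
portable air conditioner: Runtime = 120 min × 30 = 3600 min = 60 h
portable air conditioner: 1.37 kW × 60 h = 82.2 kWh
window air conditioner: Runtime = 40 min × 7 = 280 min = 4.666666… h
window air conditioner: 0.79 kW × 4.666666… h = 3.686666… kWh
Total energy = 87.076666… kWh
Cost = 87.076666… × $0.11 = $9.58

$9.58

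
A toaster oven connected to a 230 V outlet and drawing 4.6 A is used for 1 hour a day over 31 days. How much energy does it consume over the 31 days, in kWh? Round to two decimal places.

32.80 kWh

Power = 4.6 A × 230 V = 1058 W = 1.058 kW
Runtime = 1 h/day × 31 days = 31 h
Energy = 1.058 kW × 31 h = 32.798 kWh ≈ 32.80 kWh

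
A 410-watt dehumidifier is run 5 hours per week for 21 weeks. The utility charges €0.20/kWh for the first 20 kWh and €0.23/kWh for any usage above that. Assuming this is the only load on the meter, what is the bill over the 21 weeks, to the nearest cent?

Runtime = 5 h/week × 21 weeks = 105 h
Energy = 0.41 kW × 105 h = 43.05 kWh
Tier 1 (0–20 kWh): 20 × €0.20 = €4
Above 20 kWh: 23.05 × €0.23 = €5.3015
Bill = €9.30

€9.30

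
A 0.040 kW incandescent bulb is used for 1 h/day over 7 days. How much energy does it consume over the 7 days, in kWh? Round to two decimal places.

Runtime = 1 h/day × 7 days = 7 h
Energy = 0.04 kW × 7 h = 0.28 kWh

0.28 kWh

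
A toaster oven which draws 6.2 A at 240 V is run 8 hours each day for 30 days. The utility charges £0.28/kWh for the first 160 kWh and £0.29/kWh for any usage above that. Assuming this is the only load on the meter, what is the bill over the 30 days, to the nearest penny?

Power = 6.2 A × 240 V = 1488 W = 1.488 kW
Runtime = 8 h/day × 30 days = 240 h
Energy = 1.488 kW × 240 h = 357.12 kWh
Tier 1 (0–160 kWh): 160 × £0.28 = £44.8
Above 160 kWh: 197.12 × £0.29 = £57.1648
Bill = £101.96

£101.96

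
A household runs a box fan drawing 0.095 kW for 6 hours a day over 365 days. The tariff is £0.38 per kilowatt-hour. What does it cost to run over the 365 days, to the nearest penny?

Runtime = 6 h/day × 365 days = 2190 h
Energy = 0.095 kW × 2190 h = 208.05 kWh
Cost = 208.05 kWh × £0.38/kWh = £79.06

£79.06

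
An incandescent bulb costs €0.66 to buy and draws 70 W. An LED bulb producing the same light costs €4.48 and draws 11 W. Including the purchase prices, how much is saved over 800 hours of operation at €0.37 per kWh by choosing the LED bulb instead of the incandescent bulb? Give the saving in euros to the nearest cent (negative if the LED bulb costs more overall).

incandescent bulb: €0.66 + (70/1000) kW × 800 h × €0.37 = €0.66 + €20.72 = €21.38
LED bulb: €4.48 + (11/1000) kW × 800 h × €0.37 = €4.48 + €3.256 = €7.736
Saving = €21.38 − €7.736 = €13.644 → €13.64

€13.64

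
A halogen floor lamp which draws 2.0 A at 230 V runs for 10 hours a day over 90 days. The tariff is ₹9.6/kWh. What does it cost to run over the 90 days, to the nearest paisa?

Power = 2.0 A × 230 V = 460 W = 0.46 kW
Runtime = 10 h/day × 90 days = 900 h
Energy = 0.46 kW × 900 h = 414 kWh
Cost = 414 kWh × ₹9.6/kWh = ₹3974.40

₹3974.40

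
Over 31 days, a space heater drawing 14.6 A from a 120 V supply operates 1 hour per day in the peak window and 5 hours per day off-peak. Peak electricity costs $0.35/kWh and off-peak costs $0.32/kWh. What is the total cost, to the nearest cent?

Power = 14.6 A × 120 V = 1752 W = 1.752 kW
Peak energy = 1.752 kW × 1 h × 31 = 54.312 kWh
Off-peak energy = 1.752 kW × 5 h × 31 = 271.56 kWh
Cost = 54.312 × $0.35 + 271.56 × $0.32 = $19.0092 + $86.8992 = $105.91

$105.91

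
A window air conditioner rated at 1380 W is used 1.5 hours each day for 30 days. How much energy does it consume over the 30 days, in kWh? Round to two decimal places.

Runtime = 1.5 h/day × 30 days = 45 h
Energy = 1.38 kW × 45 h = 62.1 kWh

62.10 kWh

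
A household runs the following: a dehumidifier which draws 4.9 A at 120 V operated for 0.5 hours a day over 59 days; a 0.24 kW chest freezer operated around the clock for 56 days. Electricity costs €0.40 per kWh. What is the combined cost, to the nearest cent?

dehumidifier: Power = 4.9 A × 120 V = 588 W = 0.588 kW
dehumidifier: Runtime = 0.5 h/day × 59 days = 29.5 h
dehumidifier: 0.588 kW × 29.5 h = 17.346 kWh
chest freezer: Runtime = 24 h × 56 = 1344 h
chest freezer: 0.24 kW × 1344 h = 322.56 kWh
Total energy = 339.906 kWh
Cost = 339.906 × €0.40 = €135.96

€135.96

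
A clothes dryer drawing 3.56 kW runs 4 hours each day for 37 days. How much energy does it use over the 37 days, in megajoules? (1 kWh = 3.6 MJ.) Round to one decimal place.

Runtime = 4 h/day × 37 days = 148 h
Energy = 3.56 kW × 148 h = 526.88 kWh
= 526.88 × 3.6 MJ = 1896.8 MJ

1896.8 MJ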